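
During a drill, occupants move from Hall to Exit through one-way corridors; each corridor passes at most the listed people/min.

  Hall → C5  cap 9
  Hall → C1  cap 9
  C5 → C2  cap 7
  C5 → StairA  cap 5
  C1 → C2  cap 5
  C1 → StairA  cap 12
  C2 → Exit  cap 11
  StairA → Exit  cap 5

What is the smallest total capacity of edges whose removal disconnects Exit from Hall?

Augment Hall→C5→C2→Exit: bottleneck 7, flow now 7.
Augment Hall→C5→StairA→Exit: bottleneck 2, flow now 9.
Augment Hall→C1→C2→Exit: bottleneck 4, flow now 13.
Augment Hall→C1→StairA→Exit: bottleneck 3, flow now 16.
No augmenting path remains; maximum flow = 16.
By max-flow min-cut, the minimum cut capacity equals the max flow.
In the residual graph, reachable from Hall: {Hall, C5, C1, C2, StairA}.
Min-cut edges: C2→Exit (11), StairA→Exit (5); capacity 11 + 5 = 16.

16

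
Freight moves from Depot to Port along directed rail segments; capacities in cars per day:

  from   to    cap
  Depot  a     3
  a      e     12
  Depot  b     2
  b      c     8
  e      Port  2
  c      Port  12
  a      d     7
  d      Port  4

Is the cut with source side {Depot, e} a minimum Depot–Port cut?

No — its capacity is 7, but the minimum cut has capacity 5.

Given cut capacity: 3 + 2 + 2 = 7.
Augment Depot→a→d→Port: bottleneck 3, flow now 3.
Augment Depot→b→c→Port: bottleneck 2, flow now 5.
No augmenting path remains; maximum flow = 5.
In the residual graph, reachable from Depot: {Depot}.
Min-cut edges: Depot→a (3), Depot→b (2); capacity 3 + 2 = 5.
Cut capacity 7 exceeds the max flow 5, so it is not minimum.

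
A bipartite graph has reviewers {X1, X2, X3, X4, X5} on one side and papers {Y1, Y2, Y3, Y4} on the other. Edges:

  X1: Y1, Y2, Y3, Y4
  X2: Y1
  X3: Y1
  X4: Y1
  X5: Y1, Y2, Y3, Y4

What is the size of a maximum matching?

Unit-capacity flow: source→left, listed edges, right→sink; max matching = max flow.
Augmenting path X1→Y1 (+1); matched 1.
Augmenting path X5→Y2 (+1); matched 2.
Augmenting path X2→Y1→X1→Y3 (+1); matched 3.
No augmenting path remains; maximum matching = 3.
König certificate: {X1, X5, Y1} is a vertex cover of size 3 (every listed pair touches it), so no matching can be larger.

3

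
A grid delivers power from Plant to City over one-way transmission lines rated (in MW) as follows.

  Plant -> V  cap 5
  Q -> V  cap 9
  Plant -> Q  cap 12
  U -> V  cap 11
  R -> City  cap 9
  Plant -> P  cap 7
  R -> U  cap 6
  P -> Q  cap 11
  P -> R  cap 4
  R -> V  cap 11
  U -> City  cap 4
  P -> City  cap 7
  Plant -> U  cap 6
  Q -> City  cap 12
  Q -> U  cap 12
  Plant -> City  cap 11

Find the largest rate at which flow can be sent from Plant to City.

34

Augment Plant→City: bottleneck 11, flow now 11.
Augment Plant→P→City: bottleneck 7, flow now 18.
Augment Plant→Q→City: bottleneck 12, flow now 30.
Augment Plant→U→City: bottleneck 4, flow now 34.
No augmenting path remains; maximum flow = 34.
In the residual graph, reachable from Plant: {Plant, U, V}.
Min-cut edges: Plant→P (7), Plant→Q (12), Plant→City (11), U→City (4); capacity 7 + 12 + 11 + 4 = 34.
This cut is saturated, so no flow can exceed 34.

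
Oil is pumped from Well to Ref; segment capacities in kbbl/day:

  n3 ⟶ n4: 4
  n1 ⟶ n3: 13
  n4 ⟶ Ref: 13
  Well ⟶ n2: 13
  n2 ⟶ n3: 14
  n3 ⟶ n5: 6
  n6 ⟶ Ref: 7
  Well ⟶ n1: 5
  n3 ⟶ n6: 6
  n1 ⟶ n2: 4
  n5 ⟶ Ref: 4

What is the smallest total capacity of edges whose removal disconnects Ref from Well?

Augment Well→n1→n3→n4→Ref: bottleneck 4, flow now 4.
Augment Well→n1→n3→n5→Ref: bottleneck 1, flow now 5.
Augment Well→n2→n3→n5→Ref: bottleneck 3, flow now 8.
Augment Well→n2→n3→n6→Ref: bottleneck 6, flow now 14.
No augmenting path remains; maximum flow = 14.
By max-flow min-cut, the minimum cut capacity equals the max flow.
In the residual graph, reachable from Well: {Well, n1, n2, n3, n5}.
Min-cut edges: n3→n4 (4), n3→n6 (6), n5→Ref (4); capacity 4 + 6 + 4 = 14.

14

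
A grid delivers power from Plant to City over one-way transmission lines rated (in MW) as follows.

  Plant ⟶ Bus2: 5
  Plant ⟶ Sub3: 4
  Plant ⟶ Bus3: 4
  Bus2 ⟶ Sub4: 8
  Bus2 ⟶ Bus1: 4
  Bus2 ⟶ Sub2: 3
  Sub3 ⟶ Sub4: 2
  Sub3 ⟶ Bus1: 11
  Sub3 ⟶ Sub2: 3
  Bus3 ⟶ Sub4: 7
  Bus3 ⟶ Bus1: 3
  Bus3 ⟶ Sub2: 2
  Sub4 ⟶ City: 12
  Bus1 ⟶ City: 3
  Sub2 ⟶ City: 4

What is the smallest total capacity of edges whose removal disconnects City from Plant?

13

Augment Plant→Bus2→Sub4→City: bottleneck 5, flow now 5.
Augment Plant→Sub3→Sub4→City: bottleneck 2, flow now 7.
Augment Plant→Sub3→Bus1→City: bottleneck 2, flow now 9.
Augment Plant→Bus3→Sub4→City: bottleneck 4, flow now 13.
No augmenting path remains; maximum flow = 13.
By max-flow min-cut, the minimum cut capacity equals the max flow.
In the residual graph, reachable from Plant: {Plant}.
Min-cut edges: Plant→Bus2 (5), Plant→Sub3 (4), Plant→Bus3 (4); capacity 5 + 4 + 4 = 13.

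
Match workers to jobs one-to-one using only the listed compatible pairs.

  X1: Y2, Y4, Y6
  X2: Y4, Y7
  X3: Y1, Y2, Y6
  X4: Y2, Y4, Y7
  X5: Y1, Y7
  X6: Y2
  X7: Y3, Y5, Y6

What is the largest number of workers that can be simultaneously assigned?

6

Unit-capacity flow: source→left, listed edges, right→sink; max matching = max flow.
Augmenting path X1→Y2 (+1); matched 1.
Augmenting path X2→Y4 (+1); matched 2.
Augmenting path X3→Y1 (+1); matched 3.
Augmenting path X4→Y7 (+1); matched 4.
Augmenting path X7→Y3 (+1); matched 5.
Augmenting path X5→Y1→X3→Y6 (+1); matched 6.
No augmenting path remains; maximum matching = 6.
König certificate: {X7, Y1, Y2, Y4, Y6, Y7} is a vertex cover of size 6 (every listed pair touches it), so no matching can be larger.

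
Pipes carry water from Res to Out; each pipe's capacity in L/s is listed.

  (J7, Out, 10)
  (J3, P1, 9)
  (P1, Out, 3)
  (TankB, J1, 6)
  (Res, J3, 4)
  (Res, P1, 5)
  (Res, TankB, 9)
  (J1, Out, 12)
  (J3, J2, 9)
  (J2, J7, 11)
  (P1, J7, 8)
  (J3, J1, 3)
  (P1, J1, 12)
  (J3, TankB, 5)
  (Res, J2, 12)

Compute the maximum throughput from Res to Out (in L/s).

25

Augment Res→P1→Out: bottleneck 3, flow now 3.
Augment Res→J3→J1→Out: bottleneck 3, flow now 6.
Augment Res→P1→J7→Out: bottleneck 2, flow now 8.
Augment Res→J2→J7→Out: bottleneck 8, flow now 16.
Augment Res→TankB→J1→Out: bottleneck 6, flow now 22.
Augment Res→J3→P1→J1→Out: bottleneck 1, flow now 23.
Augment Res→J2→J7→P1→J1→Out: bottleneck 2, flow now 25. (uses reverse residual edge)
No augmenting path remains; maximum flow = 25.
In the residual graph, reachable from Res: {Res, J2, J7, TankB}.
Min-cut edges: Res→J3 (4), Res→P1 (5), J7→Out (10), TankB→J1 (6); capacity 4 + 5 + 10 + 6 = 25.
This cut is saturated, so no flow can exceed 25.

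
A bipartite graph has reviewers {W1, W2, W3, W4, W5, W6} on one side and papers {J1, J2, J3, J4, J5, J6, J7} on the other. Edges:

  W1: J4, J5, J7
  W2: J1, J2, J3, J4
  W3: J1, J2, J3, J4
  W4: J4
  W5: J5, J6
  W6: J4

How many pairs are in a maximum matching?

5

Unit-capacity flow: source→left, listed edges, right→sink; max matching = max flow.
Augmenting path W1→J4 (+1); matched 1.
Augmenting path W2→J1 (+1); matched 2.
Augmenting path W3→J2 (+1); matched 3.
Augmenting path W5→J5 (+1); matched 4.
Augmenting path W4→J4→W1→J7 (+1); matched 5.
No augmenting path remains; maximum matching = 5.
König certificate: {W1, W2, W3, W5, J4} is a vertex cover of size 5 (every listed pair touches it), so no matching can be larger.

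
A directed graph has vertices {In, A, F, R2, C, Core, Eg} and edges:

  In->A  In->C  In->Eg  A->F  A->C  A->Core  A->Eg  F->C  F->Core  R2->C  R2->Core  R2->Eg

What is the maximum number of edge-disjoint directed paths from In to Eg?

Assign every edge capacity 1; by Menger, the answer equals the max flow.
Path In→Eg (+1); total 1.
Path In→A→Eg (+1); total 2.
No residual In→Eg path; max flow = 2.
Certifying cut of size 2: {In→A, In→Eg}.

2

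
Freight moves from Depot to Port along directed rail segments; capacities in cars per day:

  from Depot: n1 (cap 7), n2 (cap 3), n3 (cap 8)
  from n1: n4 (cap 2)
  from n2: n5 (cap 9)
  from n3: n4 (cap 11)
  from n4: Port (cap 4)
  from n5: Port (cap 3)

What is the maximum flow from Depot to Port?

Augment Depot→n1→n4→Port: bottleneck 2, flow now 2.
Augment Depot→n2→n5→Port: bottleneck 3, flow now 5.
Augment Depot→n3→n4→Port: bottleneck 2, flow now 7.
No augmenting path remains; maximum flow = 7.
In the residual graph, reachable from Depot: {Depot, n1, n3, n4}.
Min-cut edges: Depot→n2 (3), n4→Port (4); capacity 3 + 4 = 7.
This cut is saturated, so no flow can exceed 7.

7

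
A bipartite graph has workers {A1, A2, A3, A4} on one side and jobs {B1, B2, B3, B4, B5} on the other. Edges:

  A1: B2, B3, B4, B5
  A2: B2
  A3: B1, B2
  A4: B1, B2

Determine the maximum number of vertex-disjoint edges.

3

Unit-capacity flow: source→left, listed edges, right→sink; max matching = max flow.
Augmenting path A1→B2 (+1); matched 1.
Augmenting path A3→B1 (+1); matched 2.
Augmenting path A2→B2→A1→B3 (+1); matched 3.
No augmenting path remains; maximum matching = 3.
König certificate: {A1, B1, B2} is a vertex cover of size 3 (every listed pair touches it), so no matching can be larger.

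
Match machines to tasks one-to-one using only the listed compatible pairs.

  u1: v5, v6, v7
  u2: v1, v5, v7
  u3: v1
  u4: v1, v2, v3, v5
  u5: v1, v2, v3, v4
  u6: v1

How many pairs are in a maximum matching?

5

Unit-capacity flow: source→left, listed edges, right→sink; max matching = max flow.
Augmenting path u1→v5 (+1); matched 1.
Augmenting path u2→v1 (+1); matched 2.
Augmenting path u4→v2 (+1); matched 3.
Augmenting path u5→v3 (+1); matched 4.
Augmenting path u3→v1→u2→v7 (+1); matched 5.
No augmenting path remains; maximum matching = 5.
König certificate: {u1, u2, u4, u5, v1} is a vertex cover of size 5 (every listed pair touches it), so no matching can be larger.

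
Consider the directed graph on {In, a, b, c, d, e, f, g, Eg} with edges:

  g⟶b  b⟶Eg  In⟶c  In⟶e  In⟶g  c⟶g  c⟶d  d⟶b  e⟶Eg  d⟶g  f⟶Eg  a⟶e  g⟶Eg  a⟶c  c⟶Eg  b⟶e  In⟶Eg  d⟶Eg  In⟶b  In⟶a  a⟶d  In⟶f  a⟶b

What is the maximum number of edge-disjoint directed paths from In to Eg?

Assign every edge capacity 1; by Menger, the answer equals the max flow.
Path In→Eg (+1); total 1.
Path In→b→Eg (+1); total 2.
Path In→c→Eg (+1); total 3.
Path In→e→Eg (+1); total 4.
Path In→f→Eg (+1); total 5.
Path In→g→Eg (+1); total 6.
Path In→a→d→Eg (+1); total 7.
No residual In→Eg path; max flow = 7.
Certifying cut of size 7: {In→Eg, In→a, In→b, In→c, In→e, In→f, In→g}.

7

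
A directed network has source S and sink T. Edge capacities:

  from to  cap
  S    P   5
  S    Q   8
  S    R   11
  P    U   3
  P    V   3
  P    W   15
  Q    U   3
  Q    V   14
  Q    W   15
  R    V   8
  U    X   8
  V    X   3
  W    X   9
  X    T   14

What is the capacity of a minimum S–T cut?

Augment S→P→U→X→T: bottleneck 3, flow now 3.
Augment S→P→V→X→T: bottleneck 2, flow now 5.
Augment S→Q→U→X→T: bottleneck 3, flow now 8.
Augment S→Q→V→X→T: bottleneck 1, flow now 9.
Augment S→Q→W→X→T: bottleneck 4, flow now 13.
Augment S→R→V→P→W→X→T: bottleneck 1, flow now 14. (uses reverse residual edge)
No augmenting path remains; maximum flow = 14.
By max-flow min-cut, the minimum cut capacity equals the max flow.
In the residual graph, reachable from S: {S, P, Q, R, U, V, W, X}.
Min-cut edges: X→T (14); capacity 14 = 14.

14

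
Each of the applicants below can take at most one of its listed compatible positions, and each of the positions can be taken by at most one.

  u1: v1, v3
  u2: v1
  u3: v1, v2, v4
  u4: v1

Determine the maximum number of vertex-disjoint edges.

Unit-capacity flow: source→left, listed edges, right→sink; max matching = max flow.
Augmenting path u1→v1 (+1); matched 1.
Augmenting path u3→v2 (+1); matched 2.
Augmenting path u2→v1→u1→v3 (+1); matched 3.
No augmenting path remains; maximum matching = 3.
König certificate: {u1, u3, v1} is a vertex cover of size 3 (every listed pair touches it), so no matching can be larger.

3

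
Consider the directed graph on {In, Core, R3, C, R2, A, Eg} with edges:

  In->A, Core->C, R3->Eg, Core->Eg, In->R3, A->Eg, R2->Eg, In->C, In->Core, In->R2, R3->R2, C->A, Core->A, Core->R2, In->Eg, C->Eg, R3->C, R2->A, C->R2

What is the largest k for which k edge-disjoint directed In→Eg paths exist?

Assign every edge capacity 1; by Menger, the answer equals the max flow.
Path In→Eg (+1); total 1.
Path In→Core→Eg (+1); total 2.
Path In→R3→Eg (+1); total 3.
Path In→C→Eg (+1); total 4.
Path In→R2→Eg (+1); total 5.
Path In→A→Eg (+1); total 6.
No residual In→Eg path; max flow = 6.
Certifying cut of size 6: {In→A, In→C, In→Core, In→Eg, In→R2, In→R3}.

6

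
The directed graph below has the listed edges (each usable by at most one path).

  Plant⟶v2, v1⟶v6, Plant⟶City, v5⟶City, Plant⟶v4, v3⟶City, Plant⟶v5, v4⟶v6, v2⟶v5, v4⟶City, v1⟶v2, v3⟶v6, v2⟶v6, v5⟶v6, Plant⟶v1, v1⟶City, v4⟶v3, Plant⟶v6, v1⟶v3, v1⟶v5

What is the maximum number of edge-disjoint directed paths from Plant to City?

4

Assign every edge capacity 1; by Menger, the answer equals the max flow.
Path Plant→City (+1); total 1.
Path Plant→v1→City (+1); total 2.
Path Plant→v4→City (+1); total 3.
Path Plant→v5→City (+1); total 4.
No residual Plant→City path; max flow = 4.
Certifying cut of size 4: {Plant→City, Plant→v1, Plant→v4, v5→City}.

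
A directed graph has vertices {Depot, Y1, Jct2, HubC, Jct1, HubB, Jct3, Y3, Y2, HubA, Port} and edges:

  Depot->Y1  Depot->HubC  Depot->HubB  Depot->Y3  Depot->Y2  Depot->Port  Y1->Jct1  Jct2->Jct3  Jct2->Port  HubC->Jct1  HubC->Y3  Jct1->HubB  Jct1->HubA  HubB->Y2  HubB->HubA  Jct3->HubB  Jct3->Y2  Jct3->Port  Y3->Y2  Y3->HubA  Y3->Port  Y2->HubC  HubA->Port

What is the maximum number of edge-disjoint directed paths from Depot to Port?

3

Assign every edge capacity 1; by Menger, the answer equals the max flow.
Path Depot→Port (+1); total 1.
Path Depot→Y3→Port (+1); total 2.
Path Depot→HubB→HubA→Port (+1); total 3.
No residual Depot→Port path; max flow = 3.
Certifying cut of size 3: {Depot→Port, HubA→Port, Y3→Port}.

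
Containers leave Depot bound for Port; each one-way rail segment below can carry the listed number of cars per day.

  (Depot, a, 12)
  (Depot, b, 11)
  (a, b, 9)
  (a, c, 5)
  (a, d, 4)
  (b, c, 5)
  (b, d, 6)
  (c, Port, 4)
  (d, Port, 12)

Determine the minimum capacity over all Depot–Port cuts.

14

Augment Depot→a→c→Port: bottleneck 4, flow now 4.
Augment Depot→a→d→Port: bottleneck 4, flow now 8.
Augment Depot→b→d→Port: bottleneck 6, flow now 14.
No augmenting path remains; maximum flow = 14.
By max-flow min-cut, the minimum cut capacity equals the max flow.
In the residual graph, reachable from Depot: {Depot, a, b, c}.
Min-cut edges: a→d (4), b→d (6), c→Port (4); capacity 4 + 6 + 4 = 14.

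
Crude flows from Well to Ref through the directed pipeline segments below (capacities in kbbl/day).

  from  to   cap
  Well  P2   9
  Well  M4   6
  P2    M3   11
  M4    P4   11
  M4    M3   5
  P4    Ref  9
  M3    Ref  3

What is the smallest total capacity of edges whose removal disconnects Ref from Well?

9

Augment Well→P2→M3→Ref: bottleneck 3, flow now 3.
Augment Well→M4→P4→Ref: bottleneck 6, flow now 9.
No augmenting path remains; maximum flow = 9.
By max-flow min-cut, the minimum cut capacity equals the max flow.
In the residual graph, reachable from Well: {Well, P2, M3}.
Min-cut edges: Well→M4 (6), M3→Ref (3); capacity 6 + 3 = 9.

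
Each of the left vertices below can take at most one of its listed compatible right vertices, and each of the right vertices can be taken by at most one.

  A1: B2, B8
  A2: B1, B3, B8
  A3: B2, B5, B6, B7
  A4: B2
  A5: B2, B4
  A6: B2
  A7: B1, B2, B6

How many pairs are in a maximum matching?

Unit-capacity flow: source→left, listed edges, right→sink; max matching = max flow.
Augmenting path A1→B2 (+1); matched 1.
Augmenting path A2→B1 (+1); matched 2.
Augmenting path A3→B5 (+1); matched 3.
Augmenting path A5→B4 (+1); matched 4.
Augmenting path A7→B6 (+1); matched 5.
Augmenting path A4→B2→A1→B8 (+1); matched 6.
No augmenting path remains; maximum matching = 6.
König certificate: {A1, A2, A3, A5, A7, B2} is a vertex cover of size 6 (every listed pair touches it), so no matching can be larger.

6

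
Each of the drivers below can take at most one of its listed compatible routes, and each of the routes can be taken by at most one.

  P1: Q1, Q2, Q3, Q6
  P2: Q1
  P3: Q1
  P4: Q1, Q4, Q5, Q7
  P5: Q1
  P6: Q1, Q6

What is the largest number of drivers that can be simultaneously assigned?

4

Unit-capacity flow: source→left, listed edges, right→sink; max matching = max flow.
Augmenting path P1→Q1 (+1); matched 1.
Augmenting path P4→Q4 (+1); matched 2.
Augmenting path P6→Q6 (+1); matched 3.
Augmenting path P2→Q1→P1→Q2 (+1); matched 4.
No augmenting path remains; maximum matching = 4.
König certificate: {P1, P4, P6, Q1} is a vertex cover of size 4 (every listed pair touches it), so no matching can be larger.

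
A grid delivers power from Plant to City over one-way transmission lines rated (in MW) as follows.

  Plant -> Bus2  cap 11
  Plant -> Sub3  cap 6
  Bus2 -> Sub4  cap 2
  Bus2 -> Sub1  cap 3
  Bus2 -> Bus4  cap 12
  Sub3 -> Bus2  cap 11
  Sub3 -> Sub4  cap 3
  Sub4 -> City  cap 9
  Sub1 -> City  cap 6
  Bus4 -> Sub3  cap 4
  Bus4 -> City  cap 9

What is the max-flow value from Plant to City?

17

Augment Plant→Bus2→Sub4→City: bottleneck 2, flow now 2.
Augment Plant→Bus2→Sub1→City: bottleneck 3, flow now 5.
Augment Plant→Bus2→Bus4→City: bottleneck 6, flow now 11.
Augment Plant→Sub3→Sub4→City: bottleneck 3, flow now 14.
Augment Plant→Sub3→Bus2→Bus4→City: bottleneck 3, flow now 17.
No augmenting path remains; maximum flow = 17.
In the residual graph, reachable from Plant: {Plant}.
Min-cut edges: Plant→Bus2 (11), Plant→Sub3 (6); capacity 11 + 6 = 17.
This cut is saturated, so no flow can exceed 17.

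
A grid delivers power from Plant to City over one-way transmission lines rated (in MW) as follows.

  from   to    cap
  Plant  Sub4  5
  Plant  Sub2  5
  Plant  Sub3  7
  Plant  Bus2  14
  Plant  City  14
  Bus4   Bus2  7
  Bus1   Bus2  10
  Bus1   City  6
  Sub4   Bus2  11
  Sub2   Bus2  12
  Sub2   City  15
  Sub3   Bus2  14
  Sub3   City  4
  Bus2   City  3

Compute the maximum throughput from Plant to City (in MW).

26

Augment Plant→City: bottleneck 14, flow now 14.
Augment Plant→Sub2→City: bottleneck 5, flow now 19.
Augment Plant→Sub3→City: bottleneck 4, flow now 23.
Augment Plant→Bus2→City: bottleneck 3, flow now 26.
No augmenting path remains; maximum flow = 26.
In the residual graph, reachable from Plant: {Plant, Sub4, Sub3, Bus2}.
Min-cut edges: Plant→Sub2 (5), Plant→City (14), Sub3→City (4), Bus2→City (3); capacity 5 + 14 + 4 + 3 = 26.
This cut is saturated, so no flow can exceed 26.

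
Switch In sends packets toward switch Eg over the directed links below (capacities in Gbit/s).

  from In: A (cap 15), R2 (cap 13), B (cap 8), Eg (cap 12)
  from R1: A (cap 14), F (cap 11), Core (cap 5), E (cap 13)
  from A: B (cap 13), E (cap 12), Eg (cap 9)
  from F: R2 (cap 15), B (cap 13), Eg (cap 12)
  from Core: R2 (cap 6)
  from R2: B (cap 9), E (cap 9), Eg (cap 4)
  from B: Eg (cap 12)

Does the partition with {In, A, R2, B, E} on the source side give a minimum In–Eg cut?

Yes — it is a minimum cut (capacity 37).

Given cut capacity: 12 + 9 + 4 + 12 = 37.
Augment In→Eg: bottleneck 12, flow now 12.
Augment In→A→Eg: bottleneck 9, flow now 21.
Augment In→R2→Eg: bottleneck 4, flow now 25.
Augment In→B→Eg: bottleneck 8, flow now 33.
Augment In→A→B→Eg: bottleneck 4, flow now 37.
No augmenting path remains; maximum flow = 37.
Cut capacity 37 equals the max flow, so it is a minimum cut.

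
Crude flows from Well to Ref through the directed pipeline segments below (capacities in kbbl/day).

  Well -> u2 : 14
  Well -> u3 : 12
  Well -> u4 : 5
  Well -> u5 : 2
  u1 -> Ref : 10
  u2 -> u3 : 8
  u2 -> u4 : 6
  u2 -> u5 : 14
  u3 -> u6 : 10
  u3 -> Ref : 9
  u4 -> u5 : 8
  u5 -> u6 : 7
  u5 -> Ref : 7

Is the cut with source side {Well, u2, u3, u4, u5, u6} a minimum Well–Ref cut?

Given cut capacity: 9 + 7 = 16.
Augment Well→u3→Ref: bottleneck 9, flow now 9.
Augment Well→u5→Ref: bottleneck 2, flow now 11.
Augment Well→u2→u5→Ref: bottleneck 5, flow now 16.
No augmenting path remains; maximum flow = 16.
Cut capacity 16 equals the max flow, so it is a minimum cut.

Yes — it is a minimum cut (capacity 16).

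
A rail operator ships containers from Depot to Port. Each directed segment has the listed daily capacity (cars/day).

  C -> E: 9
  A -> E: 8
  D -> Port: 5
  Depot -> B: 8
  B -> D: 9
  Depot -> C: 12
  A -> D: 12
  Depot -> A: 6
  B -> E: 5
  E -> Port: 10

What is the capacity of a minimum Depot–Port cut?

Augment Depot→A→D→Port: bottleneck 5, flow now 5.
Augment Depot→A→E→Port: bottleneck 1, flow now 6.
Augment Depot→B→E→Port: bottleneck 5, flow now 11.
Augment Depot→C→E→Port: bottleneck 4, flow now 15.
No augmenting path remains; maximum flow = 15.
By max-flow min-cut, the minimum cut capacity equals the max flow.
In the residual graph, reachable from Depot: {Depot, A, B, C, D, E}.
Min-cut edges: D→Port (5), E→Port (10); capacity 5 + 10 = 15.

15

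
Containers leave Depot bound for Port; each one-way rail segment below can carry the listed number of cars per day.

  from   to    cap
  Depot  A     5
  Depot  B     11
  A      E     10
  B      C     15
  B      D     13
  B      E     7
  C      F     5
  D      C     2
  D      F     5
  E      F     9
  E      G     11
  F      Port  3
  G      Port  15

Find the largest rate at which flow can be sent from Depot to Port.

Augment Depot→A→E→F→Port: bottleneck 3, flow now 3.
Augment Depot→A→E→G→Port: bottleneck 2, flow now 5.
Augment Depot→B→E→G→Port: bottleneck 7, flow now 12.
Augment Depot→B→C→F→E→G→Port: bottleneck 2, flow now 14. (uses reverse residual edge)
No augmenting path remains; maximum flow = 14.
In the residual graph, reachable from Depot: {Depot, A, B, C, D, E, F}.
Min-cut edges: E→G (11), F→Port (3); capacity 11 + 3 = 14.
This cut is saturated, so no flow can exceed 14.

14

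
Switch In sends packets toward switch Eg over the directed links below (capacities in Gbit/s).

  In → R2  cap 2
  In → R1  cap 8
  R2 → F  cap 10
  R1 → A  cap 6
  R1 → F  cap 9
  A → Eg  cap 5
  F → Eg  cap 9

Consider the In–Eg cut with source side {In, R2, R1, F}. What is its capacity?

15

Edges leaving {In, R2, R1, F}: R1→A (6), F→Eg (9).
Cut capacity = 6 + 9 = 15.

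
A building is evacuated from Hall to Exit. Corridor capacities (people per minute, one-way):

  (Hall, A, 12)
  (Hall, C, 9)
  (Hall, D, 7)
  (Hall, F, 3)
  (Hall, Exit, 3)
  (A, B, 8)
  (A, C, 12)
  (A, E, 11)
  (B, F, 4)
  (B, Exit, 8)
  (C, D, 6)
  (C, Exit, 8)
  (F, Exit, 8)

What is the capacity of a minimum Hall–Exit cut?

22

Augment Hall→Exit: bottleneck 3, flow now 3.
Augment Hall→C→Exit: bottleneck 8, flow now 11.
Augment Hall→F→Exit: bottleneck 3, flow now 14.
Augment Hall→A→B→Exit: bottleneck 8, flow now 22.
No augmenting path remains; maximum flow = 22.
By max-flow min-cut, the minimum cut capacity equals the max flow.
In the residual graph, reachable from Hall: {Hall, A, C, D, E}.
Min-cut edges: Hall→F (3), Hall→Exit (3), A→B (8), C→Exit (8); capacity 3 + 3 + 8 + 8 = 22.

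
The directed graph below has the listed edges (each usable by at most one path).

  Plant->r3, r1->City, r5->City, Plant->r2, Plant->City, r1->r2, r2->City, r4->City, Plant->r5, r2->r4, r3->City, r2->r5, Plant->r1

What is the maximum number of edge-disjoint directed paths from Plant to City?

5

Assign every edge capacity 1; by Menger, the answer equals the max flow.
Path Plant→City (+1); total 1.
Path Plant→r1→City (+1); total 2.
Path Plant→r2→City (+1); total 3.
Path Plant→r3→City (+1); total 4.
Path Plant→r5→City (+1); total 5.
No residual Plant→City path; max flow = 5.
Certifying cut of size 5: {Plant→City, Plant→r1, Plant→r2, Plant→r3, Plant→r5}.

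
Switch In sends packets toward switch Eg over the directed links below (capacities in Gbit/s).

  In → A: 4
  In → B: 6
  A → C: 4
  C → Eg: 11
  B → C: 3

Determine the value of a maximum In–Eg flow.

Augment In→A→C→Eg: bottleneck 4, flow now 4.
Augment In→B→C→Eg: bottleneck 3, flow now 7.
No augmenting path remains; maximum flow = 7.
In the residual graph, reachable from In: {In, B}.
Min-cut edges: In→A (4), B→C (3); capacity 4 + 3 = 7.
This cut is saturated, so no flow can exceed 7.

7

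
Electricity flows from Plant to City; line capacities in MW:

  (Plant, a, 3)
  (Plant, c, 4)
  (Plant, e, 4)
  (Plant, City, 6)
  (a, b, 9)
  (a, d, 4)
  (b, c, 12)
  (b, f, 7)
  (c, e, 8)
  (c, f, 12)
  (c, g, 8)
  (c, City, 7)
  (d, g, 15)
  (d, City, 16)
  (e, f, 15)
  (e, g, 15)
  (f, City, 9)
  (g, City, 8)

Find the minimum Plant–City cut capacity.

Augment Plant→City: bottleneck 6, flow now 6.
Augment Plant→c→City: bottleneck 4, flow now 10.
Augment Plant→a→d→City: bottleneck 3, flow now 13.
Augment Plant→e→f→City: bottleneck 4, flow now 17.
No augmenting path remains; maximum flow = 17.
By max-flow min-cut, the minimum cut capacity equals the max flow.
In the residual graph, reachable from Plant: {Plant}.
Min-cut edges: Plant→a (3), Plant→c (4), Plant→e (4), Plant→City (6); capacity 3 + 4 + 4 + 6 = 17.

17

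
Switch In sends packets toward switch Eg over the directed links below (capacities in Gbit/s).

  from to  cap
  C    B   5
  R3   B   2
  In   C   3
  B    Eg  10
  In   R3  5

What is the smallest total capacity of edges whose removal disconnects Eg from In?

5

Augment In→C→B→Eg: bottleneck 3, flow now 3.
Augment In→R3→B→Eg: bottleneck 2, flow now 5.
No augmenting path remains; maximum flow = 5.
By max-flow min-cut, the minimum cut capacity equals the max flow.
In the residual graph, reachable from In: {In, R3}.
Min-cut edges: In→C (3), R3→B (2); capacity 3 + 2 = 5.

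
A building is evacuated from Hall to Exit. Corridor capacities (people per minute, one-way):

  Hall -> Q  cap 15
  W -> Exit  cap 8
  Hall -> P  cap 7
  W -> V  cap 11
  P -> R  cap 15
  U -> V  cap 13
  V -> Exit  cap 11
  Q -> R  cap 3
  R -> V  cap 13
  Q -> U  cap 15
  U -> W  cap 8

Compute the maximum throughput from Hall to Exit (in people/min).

Augment Hall→P→R→V→Exit: bottleneck 7, flow now 7.
Augment Hall→Q→R→V→Exit: bottleneck 3, flow now 10.
Augment Hall→Q→U→V→Exit: bottleneck 1, flow now 11.
Augment Hall→Q→U→W→Exit: bottleneck 8, flow now 19.
No augmenting path remains; maximum flow = 19.
In the residual graph, reachable from Hall: {Hall, P, Q, R, U, V}.
Min-cut edges: U→W (8), V→Exit (11); capacity 8 + 11 = 19.
This cut is saturated, so no flow can exceed 19.

19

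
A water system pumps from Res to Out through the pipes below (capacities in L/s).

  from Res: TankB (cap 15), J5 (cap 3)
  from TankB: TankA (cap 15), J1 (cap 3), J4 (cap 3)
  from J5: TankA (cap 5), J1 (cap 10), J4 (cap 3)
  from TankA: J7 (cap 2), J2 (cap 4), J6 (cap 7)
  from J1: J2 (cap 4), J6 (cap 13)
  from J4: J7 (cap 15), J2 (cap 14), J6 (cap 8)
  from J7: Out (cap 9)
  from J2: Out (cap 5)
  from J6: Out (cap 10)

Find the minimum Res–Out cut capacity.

18

Augment Res→TankB→TankA→J7→Out: bottleneck 2, flow now 2.
Augment Res→TankB→TankA→J2→Out: bottleneck 4, flow now 6.
Augment Res→TankB→TankA→J6→Out: bottleneck 7, flow now 13.
Augment Res→TankB→J1→J2→Out: bottleneck 1, flow now 14.
Augment Res→TankB→J1→J6→Out: bottleneck 1, flow now 15.
Augment Res→J5→J1→J6→Out: bottleneck 2, flow now 17.
Augment Res→J5→J4→J7→Out: bottleneck 1, flow now 18.
No augmenting path remains; maximum flow = 18.
By max-flow min-cut, the minimum cut capacity equals the max flow.
In the residual graph, reachable from Res: {Res}.
Min-cut edges: Res→TankB (15), Res→J5 (3); capacity 15 + 3 = 18.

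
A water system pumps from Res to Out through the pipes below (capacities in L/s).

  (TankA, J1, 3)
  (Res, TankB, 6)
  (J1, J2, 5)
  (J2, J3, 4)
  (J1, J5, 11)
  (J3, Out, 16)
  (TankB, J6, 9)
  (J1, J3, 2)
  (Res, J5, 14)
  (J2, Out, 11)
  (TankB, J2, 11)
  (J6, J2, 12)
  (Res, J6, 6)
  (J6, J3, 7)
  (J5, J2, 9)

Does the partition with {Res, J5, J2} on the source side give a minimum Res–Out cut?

No — its capacity is 27, but the minimum cut has capacity 21.

Given cut capacity: 6 + 6 + 4 + 11 = 27.
Augment Res→TankB→J2→Out: bottleneck 6, flow now 6.
Augment Res→J5→J2→Out: bottleneck 5, flow now 11.
Augment Res→J6→J3→Out: bottleneck 6, flow now 17.
Augment Res→J5→J2→J3→Out: bottleneck 4, flow now 21.
No augmenting path remains; maximum flow = 21.
In the residual graph, reachable from Res: {Res, J5}.
Min-cut edges: Res→TankB (6), Res→J6 (6), J5→J2 (9); capacity 6 + 6 + 9 = 21.
Cut capacity 27 exceeds the max flow 21, so it is not minimum.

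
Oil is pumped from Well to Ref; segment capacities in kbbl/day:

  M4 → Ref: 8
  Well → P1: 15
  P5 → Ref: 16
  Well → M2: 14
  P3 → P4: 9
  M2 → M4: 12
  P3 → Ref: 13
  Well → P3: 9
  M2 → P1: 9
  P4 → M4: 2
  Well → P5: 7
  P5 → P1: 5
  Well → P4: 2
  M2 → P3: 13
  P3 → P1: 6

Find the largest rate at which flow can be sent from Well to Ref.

28

Augment Well→P3→Ref: bottleneck 9, flow now 9.
Augment Well→P5→Ref: bottleneck 7, flow now 16.
Augment Well→M2→P3→Ref: bottleneck 4, flow now 20.
Augment Well→M2→M4→Ref: bottleneck 8, flow now 28.
No augmenting path remains; maximum flow = 28.
In the residual graph, reachable from Well: {Well, M2, P3, P4, P1, M4}.
Min-cut edges: Well→P5 (7), P3→Ref (13), M4→Ref (8); capacity 7 + 13 + 8 = 28.
This cut is saturated, so no flow can exceed 28.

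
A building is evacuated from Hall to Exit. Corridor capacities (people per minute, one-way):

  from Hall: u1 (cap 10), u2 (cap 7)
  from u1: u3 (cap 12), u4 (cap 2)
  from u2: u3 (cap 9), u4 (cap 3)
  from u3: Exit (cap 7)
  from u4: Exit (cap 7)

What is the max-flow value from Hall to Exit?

Augment Hall→u1→u3→Exit: bottleneck 7, flow now 7.
Augment Hall→u1→u4→Exit: bottleneck 2, flow now 9.
Augment Hall→u2→u4→Exit: bottleneck 3, flow now 12.
No augmenting path remains; maximum flow = 12.
In the residual graph, reachable from Hall: {Hall, u1, u2, u3}.
Min-cut edges: u1→u4 (2), u2→u4 (3), u3→Exit (7); capacity 2 + 3 + 7 = 12.
This cut is saturated, so no flow can exceed 12.

12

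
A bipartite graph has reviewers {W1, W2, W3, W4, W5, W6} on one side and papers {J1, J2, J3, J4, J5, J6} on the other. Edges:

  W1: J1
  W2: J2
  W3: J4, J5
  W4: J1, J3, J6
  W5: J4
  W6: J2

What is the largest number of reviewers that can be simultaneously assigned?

Unit-capacity flow: source→left, listed edges, right→sink; max matching = max flow.
Augmenting path W1→J1 (+1); matched 1.
Augmenting path W2→J2 (+1); matched 2.
Augmenting path W3→J4 (+1); matched 3.
Augmenting path W4→J3 (+1); matched 4.
Augmenting path W5→J4→W3→J5 (+1); matched 5.
No augmenting path remains; maximum matching = 5.
König certificate: {W1, W3, W4, W5, J2} is a vertex cover of size 5 (every listed pair touches it), so no matching can be larger.

5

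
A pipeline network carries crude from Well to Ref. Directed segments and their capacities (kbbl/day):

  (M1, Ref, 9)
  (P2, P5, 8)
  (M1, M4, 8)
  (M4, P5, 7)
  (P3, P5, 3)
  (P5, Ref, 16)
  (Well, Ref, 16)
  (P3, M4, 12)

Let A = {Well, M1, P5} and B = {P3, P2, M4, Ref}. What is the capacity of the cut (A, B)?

Edges leaving {Well, M1, P5}: Well→Ref (16), M1→M4 (8), M1→Ref (9), P5→Ref (16).
Cut capacity = 16 + 8 + 9 + 16 = 49.

49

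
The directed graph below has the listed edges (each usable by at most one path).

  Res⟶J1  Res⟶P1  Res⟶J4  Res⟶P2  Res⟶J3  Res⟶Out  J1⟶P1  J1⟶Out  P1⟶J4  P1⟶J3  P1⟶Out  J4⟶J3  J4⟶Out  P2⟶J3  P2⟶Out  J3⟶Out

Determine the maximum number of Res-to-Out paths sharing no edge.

Assign every edge capacity 1; by Menger, the answer equals the max flow.
Path Res→Out (+1); total 1.
Path Res→J1→Out (+1); total 2.
Path Res→P1→Out (+1); total 3.
Path Res→J4→Out (+1); total 4.
Path Res→P2→Out (+1); total 5.
Path Res→J3→Out (+1); total 6.
No residual Res→Out path; max flow = 6.
Certifying cut of size 6: {Res→J1, Res→J3, Res→J4, Res→Out, Res→P1, Res→P2}.

6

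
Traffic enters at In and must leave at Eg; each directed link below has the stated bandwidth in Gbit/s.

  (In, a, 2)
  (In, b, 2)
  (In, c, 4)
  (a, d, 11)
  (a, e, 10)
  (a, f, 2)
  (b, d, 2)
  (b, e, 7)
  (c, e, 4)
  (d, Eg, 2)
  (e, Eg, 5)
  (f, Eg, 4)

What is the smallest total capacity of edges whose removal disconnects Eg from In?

Augment In→a→d→Eg: bottleneck 2, flow now 2.
Augment In→b→e→Eg: bottleneck 2, flow now 4.
Augment In→c→e→Eg: bottleneck 3, flow now 7.
Augment In→c→e→b→d→a→f→Eg: bottleneck 1, flow now 8. (uses reverse residual edge)
No augmenting path remains; maximum flow = 8.
By max-flow min-cut, the minimum cut capacity equals the max flow.
In the residual graph, reachable from In: {In}.
Min-cut edges: In→a (2), In→b (2), In→c (4); capacity 2 + 2 + 4 = 8.

8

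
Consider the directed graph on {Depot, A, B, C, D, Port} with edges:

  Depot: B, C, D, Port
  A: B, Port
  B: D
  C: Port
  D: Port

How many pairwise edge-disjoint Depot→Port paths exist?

Assign every edge capacity 1; by Menger, the answer equals the max flow.
Path Depot→Port (+1); total 1.
Path Depot→C→Port (+1); total 2.
Path Depot→D→Port (+1); total 3.
No residual Depot→Port path; max flow = 3.
Certifying cut of size 3: {D→Port, Depot→C, Depot→Port}.

3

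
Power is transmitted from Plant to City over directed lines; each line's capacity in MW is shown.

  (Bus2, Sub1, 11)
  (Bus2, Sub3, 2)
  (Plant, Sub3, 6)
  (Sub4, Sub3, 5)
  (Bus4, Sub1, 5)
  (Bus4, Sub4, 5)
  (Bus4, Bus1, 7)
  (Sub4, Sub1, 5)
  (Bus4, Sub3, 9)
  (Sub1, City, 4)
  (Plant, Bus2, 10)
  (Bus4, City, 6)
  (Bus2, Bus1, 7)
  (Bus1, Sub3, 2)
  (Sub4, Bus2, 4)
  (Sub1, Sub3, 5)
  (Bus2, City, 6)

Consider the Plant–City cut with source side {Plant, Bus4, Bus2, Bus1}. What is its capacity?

52

Edges leaving {Plant, Bus4, Bus2, Bus1}: Plant→Sub3 (6), Bus4→Sub4 (5), Bus4→Sub1 (5), Bus4→Sub3 (9), Bus4→City (6), Bus2→Sub1 (11), Bus2→Sub3 (2), Bus2→City (6), Bus1→Sub3 (2).
Cut capacity = 6 + 5 + 5 + 9 + 6 + 11 + 2 + 6 + 2 = 52.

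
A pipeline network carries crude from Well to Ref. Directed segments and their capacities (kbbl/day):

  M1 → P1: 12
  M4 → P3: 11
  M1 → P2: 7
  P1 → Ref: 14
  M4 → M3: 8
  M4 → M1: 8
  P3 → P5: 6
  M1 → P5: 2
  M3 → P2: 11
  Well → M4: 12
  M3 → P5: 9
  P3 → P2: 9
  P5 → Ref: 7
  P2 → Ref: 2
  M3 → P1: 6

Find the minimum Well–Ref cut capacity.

Augment Well→M4→M3→P5→Ref: bottleneck 7, flow now 7.
Augment Well→M4→M3→P1→Ref: bottleneck 1, flow now 8.
Augment Well→M4→P3→P2→Ref: bottleneck 2, flow now 10.
Augment Well→M4→M1→P1→Ref: bottleneck 2, flow now 12.
No augmenting path remains; maximum flow = 12.
By max-flow min-cut, the minimum cut capacity equals the max flow.
In the residual graph, reachable from Well: {Well}.
Min-cut edges: Well→M4 (12); capacity 12 = 12.

12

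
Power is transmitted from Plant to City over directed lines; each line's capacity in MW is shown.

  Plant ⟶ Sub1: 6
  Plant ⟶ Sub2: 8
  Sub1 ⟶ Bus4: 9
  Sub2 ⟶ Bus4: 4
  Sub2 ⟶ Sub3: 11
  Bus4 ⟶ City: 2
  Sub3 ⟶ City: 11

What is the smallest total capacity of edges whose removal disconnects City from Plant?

Augment Plant→Sub1→Bus4→City: bottleneck 2, flow now 2.
Augment Plant→Sub2→Sub3→City: bottleneck 8, flow now 10.
No augmenting path remains; maximum flow = 10.
By max-flow min-cut, the minimum cut capacity equals the max flow.
In the residual graph, reachable from Plant: {Plant, Sub1, Bus4}.
Min-cut edges: Plant→Sub2 (8), Bus4→City (2); capacity 8 + 2 = 10.

10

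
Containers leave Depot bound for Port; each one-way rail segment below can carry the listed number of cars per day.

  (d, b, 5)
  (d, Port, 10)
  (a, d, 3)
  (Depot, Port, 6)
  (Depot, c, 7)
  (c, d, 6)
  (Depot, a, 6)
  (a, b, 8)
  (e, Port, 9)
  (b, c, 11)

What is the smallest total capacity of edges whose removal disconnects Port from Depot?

15

Augment Depot→Port: bottleneck 6, flow now 6.
Augment Depot→a→d→Port: bottleneck 3, flow now 9.
Augment Depot→c→d→Port: bottleneck 6, flow now 15.
No augmenting path remains; maximum flow = 15.
By max-flow min-cut, the minimum cut capacity equals the max flow.
In the residual graph, reachable from Depot: {Depot, a, b, c}.
Min-cut edges: Depot→Port (6), a→d (3), c→d (6); capacity 6 + 3 + 6 = 15.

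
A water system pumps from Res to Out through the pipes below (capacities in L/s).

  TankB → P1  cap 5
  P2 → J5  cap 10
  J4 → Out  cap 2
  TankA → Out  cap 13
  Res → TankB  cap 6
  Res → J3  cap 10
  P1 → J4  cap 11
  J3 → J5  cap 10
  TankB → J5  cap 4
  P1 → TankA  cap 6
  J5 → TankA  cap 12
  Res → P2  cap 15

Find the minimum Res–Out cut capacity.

Augment Res→TankB→J5→TankA→Out: bottleneck 4, flow now 4.
Augment Res→TankB→P1→TankA→Out: bottleneck 2, flow now 6.
Augment Res→J3→J5→TankA→Out: bottleneck 7, flow now 13.
Augment Res→J3→J5→TankB→P1→J4→Out: bottleneck 2, flow now 15. (uses reverse residual edge)
No augmenting path remains; maximum flow = 15.
By max-flow min-cut, the minimum cut capacity equals the max flow.
In the residual graph, reachable from Res: {Res, TankB, J3, P2, J5, P1, TankA, J4}.
Min-cut edges: TankA→Out (13), J4→Out (2); capacity 13 + 2 = 15.

15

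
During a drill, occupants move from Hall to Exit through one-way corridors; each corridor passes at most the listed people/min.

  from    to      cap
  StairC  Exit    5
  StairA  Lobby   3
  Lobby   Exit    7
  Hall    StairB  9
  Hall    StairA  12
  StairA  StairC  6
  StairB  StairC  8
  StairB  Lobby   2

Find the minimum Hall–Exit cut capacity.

10

Augment Hall→StairB→Lobby→Exit: bottleneck 2, flow now 2.
Augment Hall→StairB→StairC→Exit: bottleneck 5, flow now 7.
Augment Hall→StairA→Lobby→Exit: bottleneck 3, flow now 10.
No augmenting path remains; maximum flow = 10.
By max-flow min-cut, the minimum cut capacity equals the max flow.
In the residual graph, reachable from Hall: {Hall, StairB, StairA, StairC}.
Min-cut edges: StairB→Lobby (2), StairA→Lobby (3), StairC→Exit (5); capacity 2 + 3 + 5 = 10.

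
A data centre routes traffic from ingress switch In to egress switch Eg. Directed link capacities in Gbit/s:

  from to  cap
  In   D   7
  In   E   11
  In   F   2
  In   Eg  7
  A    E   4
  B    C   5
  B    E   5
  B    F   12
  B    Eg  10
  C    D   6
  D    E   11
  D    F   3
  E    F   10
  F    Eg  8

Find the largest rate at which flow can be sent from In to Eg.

15

Augment In→Eg: bottleneck 7, flow now 7.
Augment In→F→Eg: bottleneck 2, flow now 9.
Augment In→D→F→Eg: bottleneck 3, flow now 12.
Augment In→E→F→Eg: bottleneck 3, flow now 15.
No augmenting path remains; maximum flow = 15.
In the residual graph, reachable from In: {In, D, E, F}.
Min-cut edges: In→Eg (7), F→Eg (8); capacity 7 + 8 = 15.
This cut is saturated, so no flow can exceed 15.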